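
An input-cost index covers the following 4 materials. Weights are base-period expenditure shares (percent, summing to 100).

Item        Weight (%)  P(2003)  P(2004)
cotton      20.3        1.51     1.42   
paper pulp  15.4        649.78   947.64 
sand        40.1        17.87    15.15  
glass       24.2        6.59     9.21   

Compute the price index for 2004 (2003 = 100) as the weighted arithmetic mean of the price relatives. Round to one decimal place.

109.4

cotton: 20.3 × (1.42/1.51) = 20.3 × 0.940397 = 19.0901
paper pulp: 15.4 × (947.64/649.78) = 15.4 × 1.458401 = 22.4594
sand: 40.1 × (15.15/17.87) = 40.1 × 0.847790 = 33.9964
glass: 24.2 × (9.21/6.59) = 24.2 × 1.397572 = 33.8212
Index = Σ wᵢ·(p₁ᵢ/p₀ᵢ) = 19.0901 + 22.4594 + 33.9964 + 33.8212 = 109.3671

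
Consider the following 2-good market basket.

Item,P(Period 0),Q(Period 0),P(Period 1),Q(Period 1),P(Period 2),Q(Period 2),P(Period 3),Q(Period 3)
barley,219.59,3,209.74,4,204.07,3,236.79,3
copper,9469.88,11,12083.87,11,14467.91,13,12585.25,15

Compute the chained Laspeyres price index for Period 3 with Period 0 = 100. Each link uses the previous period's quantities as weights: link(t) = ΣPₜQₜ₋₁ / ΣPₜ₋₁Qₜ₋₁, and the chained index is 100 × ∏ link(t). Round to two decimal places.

132.68

Link Period 0→Period 1:
ΣP(Period 1)Q(Period 0) = 209.74×3 + 12083.87×11 = 629.22 + 132922.57 = 133551.79
ΣP(Period 0)Q(Period 0) = 219.59×3 + 9469.88×11 = 658.77 + 104168.68 = 104827.45
link = 133551.79/104827.45 = 1.274015
Link Period 1→Period 2:
ΣP(Period 2)Q(Period 1) = 204.07×4 + 14467.91×11 = 816.28 + 159147.01 = 159963.29
ΣP(Period 1)Q(Period 1) = 209.74×4 + 12083.87×11 = 838.96 + 132922.57 = 133761.53
link = 159963.29/133761.53 = 1.195884
Link Period 2→Period 3:
ΣP(Period 3)Q(Period 2) = 236.79×3 + 12585.25×13 = 710.37 + 163608.25 = 164318.62
ΣP(Period 2)Q(Period 2) = 204.07×3 + 14467.91×13 = 612.21 + 188082.83 = 188695.04
link = 164318.62/188695.04 = 0.870816
Chained index = 100 × 1.274015 × 1.195884 × 0.870816 = 132.6753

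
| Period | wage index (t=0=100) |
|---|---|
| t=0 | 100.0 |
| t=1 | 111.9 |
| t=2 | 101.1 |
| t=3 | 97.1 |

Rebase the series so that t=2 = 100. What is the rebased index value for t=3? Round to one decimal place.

Rebased(t=3) = 97.1 / 101.1 × 100 = 96.0435

96.0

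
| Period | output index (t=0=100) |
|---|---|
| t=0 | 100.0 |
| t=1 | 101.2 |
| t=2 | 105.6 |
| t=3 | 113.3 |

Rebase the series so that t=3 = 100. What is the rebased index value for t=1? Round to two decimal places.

Rebased(t=1) = 101.2 / 113.3 × 100 = 89.3204

89.32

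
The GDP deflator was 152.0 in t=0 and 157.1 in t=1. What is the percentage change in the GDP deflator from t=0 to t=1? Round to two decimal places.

Change = (157.1 − 152.0) / 152.0 × 100
       = 5.1 / 152.0 × 100 = 3.3553%

3.36%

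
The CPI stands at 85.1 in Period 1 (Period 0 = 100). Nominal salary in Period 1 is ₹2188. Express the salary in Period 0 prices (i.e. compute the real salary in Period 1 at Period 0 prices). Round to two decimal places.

Real = Nominal ÷ (Index/100) = 2188 ÷ (85.1/100)
     = 2188 ÷ 0.851 = 2571.0928

2571.09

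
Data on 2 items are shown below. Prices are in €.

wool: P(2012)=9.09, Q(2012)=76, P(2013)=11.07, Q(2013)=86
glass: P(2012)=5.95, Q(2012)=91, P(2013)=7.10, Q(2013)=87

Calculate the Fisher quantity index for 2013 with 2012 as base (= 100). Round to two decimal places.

105.49

Laspeyres component (base-period weights):
ΣP(2012)Q(2013) = 9.09×86 + 5.95×87 = 781.74 + 517.65 = 1299.39
ΣP(2012)Q(2012) = 9.09×76 + 5.95×91 = 690.84 + 541.45 = 1232.29
L = 1299.39 / 1232.29 × 100 = 105.4451
Paasche component (current-period weights):
ΣP(2013)Q(2013) = 11.07×86 + 7.10×87 = 952.02 + 617.7 = 1569.72
ΣP(2013)Q(2012) = 11.07×76 + 7.10×91 = 841.32 + 646.1 = 1487.42
P = 1569.72 / 1487.42 × 100 = 105.5331
Fisher = √(L × P) = √(105.4451 × 105.5331) = 105.4891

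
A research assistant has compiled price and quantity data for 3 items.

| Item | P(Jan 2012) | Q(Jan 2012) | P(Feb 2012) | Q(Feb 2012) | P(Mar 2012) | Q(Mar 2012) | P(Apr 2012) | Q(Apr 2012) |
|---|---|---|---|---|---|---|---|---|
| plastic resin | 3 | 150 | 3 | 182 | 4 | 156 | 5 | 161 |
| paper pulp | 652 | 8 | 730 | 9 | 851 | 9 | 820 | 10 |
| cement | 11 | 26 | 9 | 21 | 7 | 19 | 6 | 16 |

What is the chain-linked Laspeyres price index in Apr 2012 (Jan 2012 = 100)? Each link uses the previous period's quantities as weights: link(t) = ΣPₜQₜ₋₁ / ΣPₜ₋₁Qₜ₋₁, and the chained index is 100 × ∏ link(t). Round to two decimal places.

Link Jan 2012→Feb 2012:
ΣP(Feb 2012)Q(Jan 2012) = 3×150 + 730×8 + 9×26 = 450 + 5840 + 234 = 6524
ΣP(Jan 2012)Q(Jan 2012) = 3×150 + 652×8 + 11×26 = 450 + 5216 + 286 = 5952
link = 6524/5952 = 1.096102
Link Feb 2012→Mar 2012:
ΣP(Mar 2012)Q(Feb 2012) = 4×182 + 851×9 + 7×21 = 728 + 7659 + 147 = 8534
ΣP(Feb 2012)Q(Feb 2012) = 3×182 + 730×9 + 9×21 = 546 + 6570 + 189 = 7305
link = 8534/7305 = 1.168241
Link Mar 2012→Apr 2012:
ΣP(Apr 2012)Q(Mar 2012) = 5×156 + 820×9 + 6×19 = 780 + 7380 + 114 = 8274
ΣP(Mar 2012)Q(Mar 2012) = 4×156 + 851×9 + 7×19 = 624 + 7659 + 133 = 8416
link = 8274/8416 = 0.983127
Chained index = 100 × 1.096102 × 1.168241 × 0.983127 = 125.8906

125.89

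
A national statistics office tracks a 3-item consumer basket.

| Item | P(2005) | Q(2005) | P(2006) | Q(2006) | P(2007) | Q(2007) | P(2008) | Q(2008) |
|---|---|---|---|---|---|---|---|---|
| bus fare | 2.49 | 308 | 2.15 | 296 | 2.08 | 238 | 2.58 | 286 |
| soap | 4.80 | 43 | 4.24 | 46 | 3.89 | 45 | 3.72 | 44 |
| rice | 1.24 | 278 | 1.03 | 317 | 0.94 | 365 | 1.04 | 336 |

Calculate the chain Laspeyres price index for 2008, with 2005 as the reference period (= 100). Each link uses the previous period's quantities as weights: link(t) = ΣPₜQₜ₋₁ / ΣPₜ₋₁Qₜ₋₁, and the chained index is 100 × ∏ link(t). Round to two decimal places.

92.77

Link 2005→2006:
ΣP(2006)Q(2005) = 2.15×308 + 4.24×43 + 1.03×278 = 662.2 + 182.32 + 286.34 = 1130.86
ΣP(2005)Q(2005) = 2.49×308 + 4.80×43 + 1.24×278 = 766.92 + 206.4 + 344.72 = 1318.04
link = 1130.86/1318.04 = 0.857986
Link 2006→2007:
ΣP(2007)Q(2006) = 2.08×296 + 3.89×46 + 0.94×317 = 615.68 + 178.94 + 297.98 = 1092.6
ΣP(2006)Q(2006) = 2.15×296 + 4.24×46 + 1.03×317 = 636.4 + 195.04 + 326.51 = 1157.95
link = 1092.6/1157.95 = 0.943564
Link 2007→2008:
ΣP(2008)Q(2007) = 2.58×238 + 3.72×45 + 1.04×365 = 614.04 + 167.4 + 379.6 = 1161.04
ΣP(2007)Q(2007) = 2.08×238 + 3.89×45 + 0.94×365 = 495.04 + 175.05 + 343.1 = 1013.19
link = 1161.04/1013.19 = 1.145925
Chained index = 100 × 0.857986 × 0.943564 × 1.145925 = 92.7701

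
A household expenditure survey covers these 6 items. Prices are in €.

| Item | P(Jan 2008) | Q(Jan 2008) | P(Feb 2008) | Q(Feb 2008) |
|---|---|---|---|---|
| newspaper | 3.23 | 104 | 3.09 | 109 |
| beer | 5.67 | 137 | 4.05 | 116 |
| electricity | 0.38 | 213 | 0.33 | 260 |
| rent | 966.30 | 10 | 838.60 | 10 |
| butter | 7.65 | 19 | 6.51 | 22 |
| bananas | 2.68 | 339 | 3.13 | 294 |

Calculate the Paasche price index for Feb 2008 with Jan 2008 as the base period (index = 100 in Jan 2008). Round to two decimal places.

88.18

Paasche price index uses current-period quantities as weights.
ΣP(Feb 2008)·Q(Feb 2008) = 3.09×109 + 4.05×116 + 0.33×260 + 838.60×10 + 6.51×22 + 3.13×294 = 336.81 + 469.8 + 85.8 + 8386 + 143.22 + 920.22 = 10341.85
ΣP(Jan 2008)·Q(Feb 2008) = 3.23×109 + 5.67×116 + 0.38×260 + 966.30×10 + 7.65×22 + 2.68×294 = 352.07 + 657.72 + 98.8 + 9663 + 168.3 + 787.92 = 11727.81
Index = 10341.85 / 11727.81 × 100 = 88.1823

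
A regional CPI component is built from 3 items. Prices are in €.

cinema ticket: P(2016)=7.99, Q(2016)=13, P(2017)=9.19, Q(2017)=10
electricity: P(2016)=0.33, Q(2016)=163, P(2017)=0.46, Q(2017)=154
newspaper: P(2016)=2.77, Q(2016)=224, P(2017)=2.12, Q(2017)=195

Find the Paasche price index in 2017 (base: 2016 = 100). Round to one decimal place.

Paasche price index uses current-period quantities as weights.
ΣP(2017)·Q(2017) = 9.19×10 + 0.46×154 + 2.12×195 = 91.9 + 70.84 + 413.4 = 576.14
ΣP(2016)·Q(2017) = 7.99×10 + 0.33×154 + 2.77×195 = 79.9 + 50.82 + 540.15 = 670.87
Index = 576.14 / 670.87 × 100 = 85.8795

85.9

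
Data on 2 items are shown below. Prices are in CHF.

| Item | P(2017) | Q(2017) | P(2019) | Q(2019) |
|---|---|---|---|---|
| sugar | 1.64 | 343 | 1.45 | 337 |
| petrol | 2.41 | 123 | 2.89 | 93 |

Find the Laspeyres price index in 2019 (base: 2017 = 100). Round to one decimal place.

Laspeyres price index uses base-period quantities as weights.
ΣP(2019)·Q(2017) = 1.45×343 + 2.89×123 = 497.35 + 355.47 = 852.82
ΣP(2017)·Q(2017) = 1.64×343 + 2.41×123 = 562.52 + 296.43 = 858.95
Index = 852.82 / 858.95 × 100 = 99.2863

99.3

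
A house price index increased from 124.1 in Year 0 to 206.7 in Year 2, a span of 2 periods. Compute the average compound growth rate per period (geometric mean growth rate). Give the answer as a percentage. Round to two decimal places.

29.06%

Growth factor = (206.7/124.1)^(1/2) = (1.665592)^(1/2) = 1.290578
Growth rate = 1.290578 − 1 = 0.290578 = 29.0578%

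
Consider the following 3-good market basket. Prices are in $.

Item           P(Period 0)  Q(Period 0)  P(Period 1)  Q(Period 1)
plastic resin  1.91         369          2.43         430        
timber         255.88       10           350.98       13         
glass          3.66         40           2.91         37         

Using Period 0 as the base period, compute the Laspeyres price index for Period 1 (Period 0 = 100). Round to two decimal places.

Laspeyres price index uses base-period quantities as weights.
ΣP(Period 1)·Q(Period 0) = 2.43×369 + 350.98×10 + 2.91×40 = 896.67 + 3509.8 + 116.4 = 4522.87
ΣP(Period 0)·Q(Period 0) = 1.91×369 + 255.88×10 + 3.66×40 = 704.79 + 2558.8 + 146.4 = 3409.99
Index = 4522.87 / 3409.99 × 100 = 132.6359

132.64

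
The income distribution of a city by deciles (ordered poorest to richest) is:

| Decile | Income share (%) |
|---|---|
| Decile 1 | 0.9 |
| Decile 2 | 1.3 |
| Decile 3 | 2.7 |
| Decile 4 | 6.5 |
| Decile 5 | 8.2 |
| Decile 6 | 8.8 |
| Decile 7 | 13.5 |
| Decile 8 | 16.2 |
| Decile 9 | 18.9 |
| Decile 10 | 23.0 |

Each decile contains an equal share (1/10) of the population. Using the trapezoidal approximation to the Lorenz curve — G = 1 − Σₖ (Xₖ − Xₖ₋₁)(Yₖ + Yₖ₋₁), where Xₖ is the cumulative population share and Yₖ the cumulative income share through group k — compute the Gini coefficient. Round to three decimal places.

0.411

Cumulative income shares Yₖ: 0.0090, 0.0220, 0.0490, 0.1140, 0.1960, 0.2840, 0.4190, 0.5810, 0.7700, 1.0000
Σ (Xₖ−Xₖ₋₁)(Yₖ+Yₖ₋₁) = (1/10)(0.0090+0.0000) + (1/10)(0.0220+0.0090) + (1/10)(0.0490+0.0220) + (1/10)(0.1140+0.0490) + (1/10)(0.1960+0.1140) + (1/10)(0.2840+0.1960) + (1/10)(0.4190+0.2840) + (1/10)(0.5810+0.4190) + (1/10)(0.7700+0.5810) + (1/10)(1.0000+0.7700)
  = 0.0009 + 0.0031 + 0.0071 + 0.0163 + 0.0310 + 0.0480 + 0.0703 + 0.1000 + 0.1351 + 0.1770 = 0.5888
G = 1 − 0.5888 = 0.4112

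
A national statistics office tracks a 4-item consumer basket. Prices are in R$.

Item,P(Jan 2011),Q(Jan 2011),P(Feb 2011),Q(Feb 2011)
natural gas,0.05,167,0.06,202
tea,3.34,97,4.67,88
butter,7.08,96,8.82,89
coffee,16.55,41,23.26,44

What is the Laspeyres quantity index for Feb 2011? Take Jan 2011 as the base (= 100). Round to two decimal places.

98.33

Laspeyres quantity index uses base-period prices as weights.
ΣP(Jan 2011)·Q(Feb 2011) = 0.05×202 + 3.34×88 + 7.08×89 + 16.55×44 = 10.1 + 293.92 + 630.12 + 728.2 = 1662.34
ΣP(Jan 2011)·Q(Jan 2011) = 0.05×167 + 3.34×97 + 7.08×96 + 16.55×41 = 8.35 + 323.98 + 679.68 + 678.55 = 1690.56
Index = 1662.34 / 1690.56 × 100 = 98.3307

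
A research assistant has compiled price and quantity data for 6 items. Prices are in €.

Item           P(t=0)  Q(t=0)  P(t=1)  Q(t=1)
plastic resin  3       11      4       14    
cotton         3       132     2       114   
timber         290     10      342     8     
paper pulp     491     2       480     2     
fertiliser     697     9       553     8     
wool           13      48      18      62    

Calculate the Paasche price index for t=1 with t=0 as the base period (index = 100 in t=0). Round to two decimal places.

94.56

Paasche price index uses current-period quantities as weights.
ΣP(t=1)·Q(t=1) = 4×14 + 2×114 + 342×8 + 480×2 + 553×8 + 18×62 = 56 + 228 + 2736 + 960 + 4424 + 1116 = 9520
ΣP(t=0)·Q(t=1) = 3×14 + 3×114 + 290×8 + 491×2 + 697×8 + 13×62 = 42 + 342 + 2320 + 982 + 5576 + 806 = 10068
Index = 9520 / 10068 × 100 = 94.5570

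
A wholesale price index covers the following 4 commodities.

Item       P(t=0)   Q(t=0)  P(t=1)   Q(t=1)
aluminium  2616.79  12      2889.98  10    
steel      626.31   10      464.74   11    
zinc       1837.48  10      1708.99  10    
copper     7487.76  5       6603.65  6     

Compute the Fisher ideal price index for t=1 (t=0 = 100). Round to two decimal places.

94.91

Laspeyres component (base-period weights):
ΣP(t=1)Q(t=0) = 2889.98×12 + 464.74×10 + 1708.99×10 + 6603.65×5 = 34679.76 + 4647.4 + 17089.9 + 33018.25 = 89435.31
ΣP(t=0)Q(t=0) = 2616.79×12 + 626.31×10 + 1837.48×10 + 7487.76×5 = 31401.48 + 6263.1 + 18374.8 + 37438.8 = 93478.18
L = 89435.31 / 93478.18 × 100 = 95.6751
Paasche component (current-period weights):
ΣP(t=1)Q(t=1) = 2889.98×10 + 464.74×11 + 1708.99×10 + 6603.65×6 = 28899.8 + 5112.14 + 17089.9 + 39621.9 = 90723.74
ΣP(t=0)Q(t=1) = 2616.79×10 + 626.31×11 + 1837.48×10 + 7487.76×6 = 26167.9 + 6889.41 + 18374.8 + 44926.56 = 96358.67
P = 90723.74 / 96358.67 × 100 = 94.1521
Fisher = √(L × P) = √(95.6751 × 94.1521) = 94.9105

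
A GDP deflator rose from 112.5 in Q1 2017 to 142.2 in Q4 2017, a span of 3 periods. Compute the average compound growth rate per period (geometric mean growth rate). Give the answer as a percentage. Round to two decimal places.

Growth factor = (142.2/112.5)^(1/3) = (1.264000)^(1/3) = 1.081224
Growth rate = 1.081224 − 1 = 0.081224 = 8.1224%

8.12%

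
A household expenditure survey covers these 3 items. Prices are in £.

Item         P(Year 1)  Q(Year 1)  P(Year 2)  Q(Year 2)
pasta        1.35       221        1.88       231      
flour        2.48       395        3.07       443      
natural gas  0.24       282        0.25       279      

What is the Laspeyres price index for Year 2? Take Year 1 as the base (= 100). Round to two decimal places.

Laspeyres price index uses base-period quantities as weights.
ΣP(Year 2)·Q(Year 1) = 1.88×221 + 3.07×395 + 0.25×282 = 415.48 + 1212.65 + 70.5 = 1698.63
ΣP(Year 1)·Q(Year 1) = 1.35×221 + 2.48×395 + 0.24×282 = 298.35 + 979.6 + 67.68 = 1345.63
Index = 1698.63 / 1345.63 × 100 = 126.2331

126.23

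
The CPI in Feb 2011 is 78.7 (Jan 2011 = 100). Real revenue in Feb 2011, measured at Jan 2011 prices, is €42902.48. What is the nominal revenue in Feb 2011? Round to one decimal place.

Nominal = Real × (Index/100) = 42902.48 × (78.7/100)
        = 42902.48 × 0.787 = 33764.2518

33764.3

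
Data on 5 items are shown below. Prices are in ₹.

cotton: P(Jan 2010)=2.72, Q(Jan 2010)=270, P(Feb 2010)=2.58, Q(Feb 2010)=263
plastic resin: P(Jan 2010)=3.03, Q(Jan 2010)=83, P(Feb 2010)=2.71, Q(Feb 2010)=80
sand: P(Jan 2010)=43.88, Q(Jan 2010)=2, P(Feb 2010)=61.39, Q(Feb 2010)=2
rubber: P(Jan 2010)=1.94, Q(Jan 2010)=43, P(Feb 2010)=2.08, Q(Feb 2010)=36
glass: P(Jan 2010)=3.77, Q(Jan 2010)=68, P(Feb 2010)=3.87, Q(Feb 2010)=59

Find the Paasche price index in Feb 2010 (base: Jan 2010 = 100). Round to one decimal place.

Paasche price index uses current-period quantities as weights.
ΣP(Feb 2010)·Q(Feb 2010) = 2.58×263 + 2.71×80 + 61.39×2 + 2.08×36 + 3.87×59 = 678.54 + 216.8 + 122.78 + 74.88 + 228.33 = 1321.33
ΣP(Jan 2010)·Q(Feb 2010) = 2.72×263 + 3.03×80 + 43.88×2 + 1.94×36 + 3.77×59 = 715.36 + 242.4 + 87.76 + 69.84 + 222.43 = 1337.79
Index = 1321.33 / 1337.79 × 100 = 98.7696

98.8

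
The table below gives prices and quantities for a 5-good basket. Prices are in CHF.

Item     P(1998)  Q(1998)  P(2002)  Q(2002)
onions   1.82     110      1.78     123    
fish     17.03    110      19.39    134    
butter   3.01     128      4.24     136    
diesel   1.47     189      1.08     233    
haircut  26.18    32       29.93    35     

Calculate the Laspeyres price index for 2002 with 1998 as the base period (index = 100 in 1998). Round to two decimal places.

112.84

Laspeyres price index uses base-period quantities as weights.
ΣP(2002)·Q(1998) = 1.78×110 + 19.39×110 + 4.24×128 + 1.08×189 + 29.93×32 = 195.8 + 2132.9 + 542.72 + 204.12 + 957.76 = 4033.3
ΣP(1998)·Q(1998) = 1.82×110 + 17.03×110 + 3.01×128 + 1.47×189 + 26.18×32 = 200.2 + 1873.3 + 385.28 + 277.83 + 837.76 = 3574.37
Index = 4033.3 / 3574.37 × 100 = 112.8395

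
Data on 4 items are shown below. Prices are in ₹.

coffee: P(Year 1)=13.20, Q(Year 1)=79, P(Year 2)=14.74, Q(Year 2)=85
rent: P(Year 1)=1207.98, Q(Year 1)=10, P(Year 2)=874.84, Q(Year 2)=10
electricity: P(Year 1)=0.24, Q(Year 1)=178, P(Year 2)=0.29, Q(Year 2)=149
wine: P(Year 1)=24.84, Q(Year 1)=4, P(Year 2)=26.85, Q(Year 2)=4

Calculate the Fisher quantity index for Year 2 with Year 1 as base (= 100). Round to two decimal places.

Laspeyres component (base-period weights):
ΣP(Year 1)Q(Year 2) = 13.20×85 + 1207.98×10 + 0.24×149 + 24.84×4 = 1122 + 12079.8 + 35.76 + 99.36 = 13336.92
ΣP(Year 1)Q(Year 1) = 13.20×79 + 1207.98×10 + 0.24×178 + 24.84×4 = 1042.8 + 12079.8 + 42.72 + 99.36 = 13264.68
L = 13336.92 / 13264.68 × 100 = 100.5446
Paasche component (current-period weights):
ΣP(Year 2)Q(Year 2) = 14.74×85 + 874.84×10 + 0.29×149 + 26.85×4 = 1252.9 + 8748.4 + 43.21 + 107.4 = 10151.91
ΣP(Year 2)Q(Year 1) = 14.74×79 + 874.84×10 + 0.29×178 + 26.85×4 = 1164.46 + 8748.4 + 51.62 + 107.4 = 10071.88
P = 10151.91 / 10071.88 × 100 = 100.7946
Fisher = √(L × P) = √(100.5446 × 100.7946) = 100.6695

100.67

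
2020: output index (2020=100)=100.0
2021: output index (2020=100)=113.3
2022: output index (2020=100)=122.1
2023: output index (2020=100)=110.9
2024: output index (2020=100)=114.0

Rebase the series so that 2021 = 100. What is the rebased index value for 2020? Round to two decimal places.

Rebased(2020) = 100.0 / 113.3 × 100 = 88.2613

88.26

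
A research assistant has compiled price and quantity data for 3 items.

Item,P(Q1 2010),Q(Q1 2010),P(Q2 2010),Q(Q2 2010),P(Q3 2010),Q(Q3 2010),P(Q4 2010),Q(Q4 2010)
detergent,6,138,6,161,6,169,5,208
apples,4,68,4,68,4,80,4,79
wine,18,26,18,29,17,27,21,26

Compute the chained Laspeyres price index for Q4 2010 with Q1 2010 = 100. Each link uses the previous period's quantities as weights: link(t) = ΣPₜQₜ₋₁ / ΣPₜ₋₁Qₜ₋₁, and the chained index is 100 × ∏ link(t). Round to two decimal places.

95.01

Link Q1 2010→Q2 2010:
ΣP(Q2 2010)Q(Q1 2010) = 6×138 + 4×68 + 18×26 = 828 + 272 + 468 = 1568
ΣP(Q1 2010)Q(Q1 2010) = 6×138 + 4×68 + 18×26 = 828 + 272 + 468 = 1568
link = 1568/1568 = 1.000000
Link Q2 2010→Q3 2010:
ΣP(Q3 2010)Q(Q2 2010) = 6×161 + 4×68 + 17×29 = 966 + 272 + 493 = 1731
ΣP(Q2 2010)Q(Q2 2010) = 6×161 + 4×68 + 18×29 = 966 + 272 + 522 = 1760
link = 1731/1760 = 0.983523
Link Q3 2010→Q4 2010:
ΣP(Q4 2010)Q(Q3 2010) = 5×169 + 4×80 + 21×27 = 845 + 320 + 567 = 1732
ΣP(Q3 2010)Q(Q3 2010) = 6×169 + 4×80 + 17×27 = 1014 + 320 + 459 = 1793
link = 1732/1793 = 0.965979
Chained index = 100 × 1.000000 × 0.983523 × 0.965979 = 95.0062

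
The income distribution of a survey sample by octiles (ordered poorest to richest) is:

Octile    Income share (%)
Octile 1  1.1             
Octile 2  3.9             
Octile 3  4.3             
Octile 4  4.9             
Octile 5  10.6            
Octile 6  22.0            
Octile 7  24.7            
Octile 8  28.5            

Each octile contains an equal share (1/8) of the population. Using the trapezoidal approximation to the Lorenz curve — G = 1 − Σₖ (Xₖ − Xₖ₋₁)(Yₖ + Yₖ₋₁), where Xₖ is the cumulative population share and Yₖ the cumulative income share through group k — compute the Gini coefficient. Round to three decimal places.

0.443

Cumulative income shares Yₖ: 0.0110, 0.0500, 0.0930, 0.1420, 0.2480, 0.4680, 0.7150, 1.0000
Σ (Xₖ−Xₖ₋₁)(Yₖ+Yₖ₋₁) = (1/8)(0.0110+0.0000) + (1/8)(0.0500+0.0110) + (1/8)(0.0930+0.0500) + (1/8)(0.1420+0.0930) + (1/8)(0.2480+0.1420) + (1/8)(0.4680+0.2480) + (1/8)(0.7150+0.4680) + (1/8)(1.0000+0.7150)
  = 0.0014 + 0.0076 + 0.0179 + 0.0294 + 0.0488 + 0.0895 + 0.1479 + 0.2144 = 0.5567
G = 1 − 0.5567 = 0.4433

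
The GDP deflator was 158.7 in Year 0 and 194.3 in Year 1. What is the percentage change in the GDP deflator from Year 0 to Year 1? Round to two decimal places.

22.43%

Change = (194.3 − 158.7) / 158.7 × 100
       = 35.6 / 158.7 × 100 = 22.4323%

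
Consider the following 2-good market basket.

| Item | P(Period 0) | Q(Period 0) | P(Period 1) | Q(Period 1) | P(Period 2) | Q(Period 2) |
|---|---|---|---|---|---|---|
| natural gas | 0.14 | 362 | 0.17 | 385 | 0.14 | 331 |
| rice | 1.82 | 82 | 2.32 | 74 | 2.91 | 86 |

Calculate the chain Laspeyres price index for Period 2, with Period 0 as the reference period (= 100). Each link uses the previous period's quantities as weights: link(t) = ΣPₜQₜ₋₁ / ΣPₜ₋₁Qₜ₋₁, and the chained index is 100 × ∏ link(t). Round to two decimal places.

Link Period 0→Period 1:
ΣP(Period 1)Q(Period 0) = 0.17×362 + 2.32×82 = 61.54 + 190.24 = 251.78
ΣP(Period 0)Q(Period 0) = 0.14×362 + 1.82×82 = 50.68 + 149.24 = 199.92
link = 251.78/199.92 = 1.259404
Link Period 1→Period 2:
ΣP(Period 2)Q(Period 1) = 0.14×385 + 2.91×74 = 53.9 + 215.34 = 269.24
ΣP(Period 1)Q(Period 1) = 0.17×385 + 2.32×74 = 65.45 + 171.68 = 237.13
link = 269.24/237.13 = 1.135411
Chained index = 100 × 1.259404 × 1.135411 = 142.9941

142.99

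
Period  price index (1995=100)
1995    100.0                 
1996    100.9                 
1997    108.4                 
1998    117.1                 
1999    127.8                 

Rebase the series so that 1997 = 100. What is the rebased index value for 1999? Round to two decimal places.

Rebased(1999) = 127.8 / 108.4 × 100 = 117.8967

117.90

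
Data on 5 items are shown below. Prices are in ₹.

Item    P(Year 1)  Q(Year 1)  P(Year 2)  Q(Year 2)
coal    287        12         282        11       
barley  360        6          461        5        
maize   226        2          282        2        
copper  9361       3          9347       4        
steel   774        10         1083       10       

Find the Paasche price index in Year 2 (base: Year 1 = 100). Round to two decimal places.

Paasche price index uses current-period quantities as weights.
ΣP(Year 2)·Q(Year 2) = 282×11 + 461×5 + 282×2 + 9347×4 + 1083×10 = 3102 + 2305 + 564 + 37388 + 10830 = 54189
ΣP(Year 1)·Q(Year 2) = 287×11 + 360×5 + 226×2 + 9361×4 + 774×10 = 3157 + 1800 + 452 + 37444 + 7740 = 50593
Index = 54189 / 50593 × 100 = 107.1077

107.11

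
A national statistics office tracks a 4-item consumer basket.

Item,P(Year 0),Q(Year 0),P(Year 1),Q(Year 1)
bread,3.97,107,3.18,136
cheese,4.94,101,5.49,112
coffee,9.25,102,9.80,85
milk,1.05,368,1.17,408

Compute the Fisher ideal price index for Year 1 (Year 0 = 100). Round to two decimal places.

Laspeyres component (base-period weights):
ΣP(Year 1)Q(Year 0) = 3.18×107 + 5.49×101 + 9.80×102 + 1.17×368 = 340.26 + 554.49 + 999.6 + 430.56 = 2324.91
ΣP(Year 0)Q(Year 0) = 3.97×107 + 4.94×101 + 9.25×102 + 1.05×368 = 424.79 + 498.94 + 943.5 + 386.4 = 2253.63
L = 2324.91 / 2253.63 × 100 = 103.1629
Paasche component (current-period weights):
ΣP(Year 1)Q(Year 1) = 3.18×136 + 5.49×112 + 9.80×85 + 1.17×408 = 432.48 + 614.88 + 833 + 477.36 = 2357.72
ΣP(Year 0)Q(Year 1) = 3.97×136 + 4.94×112 + 9.25×85 + 1.05×408 = 539.92 + 553.28 + 786.25 + 428.4 = 2307.85
P = 2357.72 / 2307.85 × 100 = 102.1609
Fisher = √(L × P) = √(103.1629 × 102.1609) = 102.6607

102.66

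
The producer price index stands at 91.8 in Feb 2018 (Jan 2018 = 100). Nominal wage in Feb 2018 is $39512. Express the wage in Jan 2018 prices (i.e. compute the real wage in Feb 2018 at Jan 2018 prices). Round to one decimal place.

43041.4

Real = Nominal ÷ (Index/100) = 39512 ÷ (91.8/100)
     = 39512 ÷ 0.918 = 43041.3943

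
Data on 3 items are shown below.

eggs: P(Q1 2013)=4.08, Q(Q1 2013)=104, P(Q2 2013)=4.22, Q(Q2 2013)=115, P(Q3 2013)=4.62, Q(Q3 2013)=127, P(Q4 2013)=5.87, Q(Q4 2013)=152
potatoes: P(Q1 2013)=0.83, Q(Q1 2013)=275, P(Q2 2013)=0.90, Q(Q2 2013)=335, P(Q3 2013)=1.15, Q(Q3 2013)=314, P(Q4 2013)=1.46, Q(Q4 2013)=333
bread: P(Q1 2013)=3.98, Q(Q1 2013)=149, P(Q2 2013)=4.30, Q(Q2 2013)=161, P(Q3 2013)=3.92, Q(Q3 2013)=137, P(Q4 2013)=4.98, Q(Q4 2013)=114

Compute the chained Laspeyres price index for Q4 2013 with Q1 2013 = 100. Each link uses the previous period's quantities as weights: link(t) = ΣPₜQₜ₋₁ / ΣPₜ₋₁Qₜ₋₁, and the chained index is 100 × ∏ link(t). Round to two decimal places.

Link Q1 2013→Q2 2013:
ΣP(Q2 2013)Q(Q1 2013) = 4.22×104 + 0.90×275 + 4.30×149 = 438.88 + 247.5 + 640.7 = 1327.08
ΣP(Q1 2013)Q(Q1 2013) = 4.08×104 + 0.83×275 + 3.98×149 = 424.32 + 228.25 + 593.02 = 1245.59
link = 1327.08/1245.59 = 1.065423
Link Q2 2013→Q3 2013:
ΣP(Q3 2013)Q(Q2 2013) = 4.62×115 + 1.15×335 + 3.92×161 = 531.3 + 385.25 + 631.12 = 1547.67
ΣP(Q2 2013)Q(Q2 2013) = 4.22×115 + 0.90×335 + 4.30×161 = 485.3 + 301.5 + 692.3 = 1479.1
link = 1547.67/1479.1 = 1.046359
Link Q3 2013→Q4 2013:
ΣP(Q4 2013)Q(Q3 2013) = 5.87×127 + 1.46×314 + 4.98×137 = 745.49 + 458.44 + 682.26 = 1886.19
ΣP(Q3 2013)Q(Q3 2013) = 4.62×127 + 1.15×314 + 3.92×137 = 586.74 + 361.1 + 537.04 = 1484.88
link = 1886.19/1484.88 = 1.270264
Chained index = 100 × 1.065423 × 1.046359 × 1.270264 = 141.6110

141.61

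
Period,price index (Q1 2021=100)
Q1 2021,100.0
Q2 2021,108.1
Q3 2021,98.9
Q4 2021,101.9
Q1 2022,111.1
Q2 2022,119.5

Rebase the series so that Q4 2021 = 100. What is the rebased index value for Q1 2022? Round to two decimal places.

Rebased(Q1 2022) = 111.1 / 101.9 × 100 = 109.0285

109.03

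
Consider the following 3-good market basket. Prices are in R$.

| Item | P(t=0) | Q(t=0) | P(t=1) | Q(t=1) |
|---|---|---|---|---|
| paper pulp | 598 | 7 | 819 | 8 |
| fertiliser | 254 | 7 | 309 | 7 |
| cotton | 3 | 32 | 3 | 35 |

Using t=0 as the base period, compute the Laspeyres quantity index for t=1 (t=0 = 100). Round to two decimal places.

110.02

Laspeyres quantity index uses base-period prices as weights.
ΣP(t=0)·Q(t=1) = 598×8 + 254×7 + 3×35 = 4784 + 1778 + 105 = 6667
ΣP(t=0)·Q(t=0) = 598×7 + 254×7 + 3×32 = 4186 + 1778 + 96 = 6060
Index = 6667 / 6060 × 100 = 110.0165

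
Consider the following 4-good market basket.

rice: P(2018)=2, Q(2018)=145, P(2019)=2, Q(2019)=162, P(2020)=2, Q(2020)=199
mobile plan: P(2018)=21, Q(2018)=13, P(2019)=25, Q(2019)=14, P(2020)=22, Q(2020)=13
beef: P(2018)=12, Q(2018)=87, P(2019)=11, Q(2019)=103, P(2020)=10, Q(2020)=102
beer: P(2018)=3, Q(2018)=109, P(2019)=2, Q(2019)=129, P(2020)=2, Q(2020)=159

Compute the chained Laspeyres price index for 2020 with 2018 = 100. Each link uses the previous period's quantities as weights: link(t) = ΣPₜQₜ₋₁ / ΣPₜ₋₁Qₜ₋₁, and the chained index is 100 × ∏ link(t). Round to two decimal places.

86.06

Link 2018→2019:
ΣP(2019)Q(2018) = 2×145 + 25×13 + 11×87 + 2×109 = 290 + 325 + 957 + 218 = 1790
ΣP(2018)Q(2018) = 2×145 + 21×13 + 12×87 + 3×109 = 290 + 273 + 1044 + 327 = 1934
link = 1790/1934 = 0.925543
Link 2019→2020:
ΣP(2020)Q(2019) = 2×162 + 22×14 + 10×103 + 2×129 = 324 + 308 + 1030 + 258 = 1920
ΣP(2019)Q(2019) = 2×162 + 25×14 + 11×103 + 2×129 = 324 + 350 + 1133 + 258 = 2065
link = 1920/2065 = 0.929782
Chained index = 100 × 0.925543 × 0.929782 = 86.0553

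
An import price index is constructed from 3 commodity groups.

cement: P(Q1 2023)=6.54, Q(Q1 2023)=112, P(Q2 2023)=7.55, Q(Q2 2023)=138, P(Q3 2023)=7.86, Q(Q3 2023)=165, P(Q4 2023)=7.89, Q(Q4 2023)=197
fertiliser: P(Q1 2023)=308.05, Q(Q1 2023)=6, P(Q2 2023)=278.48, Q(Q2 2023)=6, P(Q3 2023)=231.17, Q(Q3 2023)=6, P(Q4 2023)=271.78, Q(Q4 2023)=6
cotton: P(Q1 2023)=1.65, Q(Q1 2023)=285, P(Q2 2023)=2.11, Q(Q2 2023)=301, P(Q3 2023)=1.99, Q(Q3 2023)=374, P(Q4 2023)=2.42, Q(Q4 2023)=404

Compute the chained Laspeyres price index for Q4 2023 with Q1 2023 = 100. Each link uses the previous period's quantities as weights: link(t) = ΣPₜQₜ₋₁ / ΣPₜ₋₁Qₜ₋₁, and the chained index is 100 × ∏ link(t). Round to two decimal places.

104.92

Link Q1 2023→Q2 2023:
ΣP(Q2 2023)Q(Q1 2023) = 7.55×112 + 278.48×6 + 2.11×285 = 845.6 + 1670.88 + 601.35 = 3117.83
ΣP(Q1 2023)Q(Q1 2023) = 6.54×112 + 308.05×6 + 1.65×285 = 732.48 + 1848.3 + 470.25 = 3051.03
link = 3117.83/3051.03 = 1.021894
Link Q2 2023→Q3 2023:
ΣP(Q3 2023)Q(Q2 2023) = 7.86×138 + 231.17×6 + 1.99×301 = 1084.68 + 1387.02 + 598.99 = 3070.69
ΣP(Q2 2023)Q(Q2 2023) = 7.55×138 + 278.48×6 + 2.11×301 = 1041.9 + 1670.88 + 635.11 = 3347.89
link = 3070.69/3347.89 = 0.917202
Link Q3 2023→Q4 2023:
ΣP(Q4 2023)Q(Q3 2023) = 7.89×165 + 271.78×6 + 2.42×374 = 1301.85 + 1630.68 + 905.08 = 3837.61
ΣP(Q3 2023)Q(Q3 2023) = 7.86×165 + 231.17×6 + 1.99×374 = 1296.9 + 1387.02 + 744.26 = 3428.18
link = 3837.61/3428.18 = 1.119431
Chained index = 100 × 1.021894 × 0.917202 × 1.119431 = 104.9223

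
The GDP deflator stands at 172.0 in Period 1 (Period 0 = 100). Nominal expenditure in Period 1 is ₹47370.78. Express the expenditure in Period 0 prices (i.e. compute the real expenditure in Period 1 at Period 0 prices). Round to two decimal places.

Real = Nominal ÷ (Index/100) = 47370.78 ÷ (172.0/100)
     = 47370.78 ÷ 1.720 = 27541.1512

27541.15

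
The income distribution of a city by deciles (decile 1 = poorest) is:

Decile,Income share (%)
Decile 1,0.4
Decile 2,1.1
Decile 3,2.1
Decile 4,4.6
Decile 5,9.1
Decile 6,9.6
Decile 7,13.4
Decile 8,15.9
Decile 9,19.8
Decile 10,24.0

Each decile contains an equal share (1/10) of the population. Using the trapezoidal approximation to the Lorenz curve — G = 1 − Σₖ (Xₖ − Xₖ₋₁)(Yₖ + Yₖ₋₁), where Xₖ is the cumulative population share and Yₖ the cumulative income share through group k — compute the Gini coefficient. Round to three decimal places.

0.439

Cumulative income shares Yₖ: 0.0040, 0.0150, 0.0360, 0.0820, 0.1730, 0.2690, 0.4030, 0.5620, 0.7600, 1.0000
Σ (Xₖ−Xₖ₋₁)(Yₖ+Yₖ₋₁) = (1/10)(0.0040+0.0000) + (1/10)(0.0150+0.0040) + (1/10)(0.0360+0.0150) + (1/10)(0.0820+0.0360) + (1/10)(0.1730+0.0820) + (1/10)(0.2690+0.1730) + (1/10)(0.4030+0.2690) + (1/10)(0.5620+0.4030) + (1/10)(0.7600+0.5620) + (1/10)(1.0000+0.7600)
  = 0.0004 + 0.0019 + 0.0051 + 0.0118 + 0.0255 + 0.0442 + 0.0672 + 0.0965 + 0.1322 + 0.1760 = 0.5608
G = 1 − 0.5608 = 0.4392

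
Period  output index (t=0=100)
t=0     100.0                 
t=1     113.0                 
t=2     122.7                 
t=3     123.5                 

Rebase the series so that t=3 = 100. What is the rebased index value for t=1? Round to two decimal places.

91.50

Rebased(t=1) = 113.0 / 123.5 × 100 = 91.4980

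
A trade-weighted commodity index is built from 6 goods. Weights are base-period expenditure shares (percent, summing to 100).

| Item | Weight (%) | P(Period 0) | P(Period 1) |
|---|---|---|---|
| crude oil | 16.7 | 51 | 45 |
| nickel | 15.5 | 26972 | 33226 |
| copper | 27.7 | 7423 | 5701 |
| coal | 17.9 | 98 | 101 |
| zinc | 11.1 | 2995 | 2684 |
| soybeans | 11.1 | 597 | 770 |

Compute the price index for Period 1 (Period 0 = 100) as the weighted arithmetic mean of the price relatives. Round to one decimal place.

crude oil: 16.7 × (45/51) = 16.7 × 0.882353 = 14.7353
nickel: 15.5 × (33226/26972) = 15.5 × 1.231870 = 19.0940
copper: 27.7 × (5701/7423) = 27.7 × 0.768018 = 21.2741
coal: 17.9 × (101/98) = 17.9 × 1.030612 = 18.4480
zinc: 11.1 × (2684/2995) = 11.1 × 0.896160 = 9.9474
soybeans: 11.1 × (770/597) = 11.1 × 1.289782 = 14.3166
Index = Σ wᵢ·(p₁ᵢ/p₀ᵢ) = 14.7353 + 19.0940 + 21.2741 + 18.4480 + 9.9474 + 14.3166 = 97.8153

97.8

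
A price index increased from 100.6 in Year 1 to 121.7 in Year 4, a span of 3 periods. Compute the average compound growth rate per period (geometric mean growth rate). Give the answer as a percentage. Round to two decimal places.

6.55%

Growth factor = (121.7/100.6)^(1/3) = (1.209742)^(1/3) = 1.065526
Growth rate = 1.065526 − 1 = 0.065526 = 6.5526%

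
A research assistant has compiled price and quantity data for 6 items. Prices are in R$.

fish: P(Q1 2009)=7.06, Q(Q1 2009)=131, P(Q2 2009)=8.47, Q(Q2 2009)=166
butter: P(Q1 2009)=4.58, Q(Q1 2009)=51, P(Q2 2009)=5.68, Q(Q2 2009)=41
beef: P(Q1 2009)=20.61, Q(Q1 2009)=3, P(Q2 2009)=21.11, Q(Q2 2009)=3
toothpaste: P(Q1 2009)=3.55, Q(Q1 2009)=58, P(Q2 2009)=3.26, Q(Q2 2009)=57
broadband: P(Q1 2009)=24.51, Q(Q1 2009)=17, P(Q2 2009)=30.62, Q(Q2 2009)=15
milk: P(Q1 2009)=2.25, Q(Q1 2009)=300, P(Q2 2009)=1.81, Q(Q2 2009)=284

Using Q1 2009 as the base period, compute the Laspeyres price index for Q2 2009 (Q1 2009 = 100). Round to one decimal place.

107.8

Laspeyres price index uses base-period quantities as weights.
ΣP(Q2 2009)·Q(Q1 2009) = 8.47×131 + 5.68×51 + 21.11×3 + 3.26×58 + 30.62×17 + 1.81×300 = 1109.57 + 289.68 + 63.33 + 189.08 + 520.54 + 543 = 2715.2
ΣP(Q1 2009)·Q(Q1 2009) = 7.06×131 + 4.58×51 + 20.61×3 + 3.55×58 + 24.51×17 + 2.25×300 = 924.86 + 233.58 + 61.83 + 205.9 + 416.67 + 675 = 2517.84
Index = 2715.2 / 2517.84 × 100 = 107.8385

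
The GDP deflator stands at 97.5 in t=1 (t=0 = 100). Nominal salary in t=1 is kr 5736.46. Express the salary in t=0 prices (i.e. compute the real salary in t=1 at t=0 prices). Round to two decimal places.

5883.55

Real = Nominal ÷ (Index/100) = 5736.46 ÷ (97.5/100)
     = 5736.46 ÷ 0.975 = 5883.5487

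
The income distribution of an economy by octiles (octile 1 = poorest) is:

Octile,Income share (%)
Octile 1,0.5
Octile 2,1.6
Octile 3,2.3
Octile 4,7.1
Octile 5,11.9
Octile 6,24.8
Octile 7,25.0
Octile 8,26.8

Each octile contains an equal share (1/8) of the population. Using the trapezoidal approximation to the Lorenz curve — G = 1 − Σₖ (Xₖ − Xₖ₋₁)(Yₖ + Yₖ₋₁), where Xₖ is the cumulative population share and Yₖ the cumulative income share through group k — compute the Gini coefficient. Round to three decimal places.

0.467

Cumulative income shares Yₖ: 0.0050, 0.0210, 0.0440, 0.1150, 0.2340, 0.4820, 0.7320, 1.0000
Σ (Xₖ−Xₖ₋₁)(Yₖ+Yₖ₋₁) = (1/8)(0.0050+0.0000) + (1/8)(0.0210+0.0050) + (1/8)(0.0440+0.0210) + (1/8)(0.1150+0.0440) + (1/8)(0.2340+0.1150) + (1/8)(0.4820+0.2340) + (1/8)(0.7320+0.4820) + (1/8)(1.0000+0.7320)
  = 0.0006 + 0.0033 + 0.0081 + 0.0199 + 0.0436 + 0.0895 + 0.1517 + 0.2165 = 0.5333
G = 1 − 0.5333 = 0.4667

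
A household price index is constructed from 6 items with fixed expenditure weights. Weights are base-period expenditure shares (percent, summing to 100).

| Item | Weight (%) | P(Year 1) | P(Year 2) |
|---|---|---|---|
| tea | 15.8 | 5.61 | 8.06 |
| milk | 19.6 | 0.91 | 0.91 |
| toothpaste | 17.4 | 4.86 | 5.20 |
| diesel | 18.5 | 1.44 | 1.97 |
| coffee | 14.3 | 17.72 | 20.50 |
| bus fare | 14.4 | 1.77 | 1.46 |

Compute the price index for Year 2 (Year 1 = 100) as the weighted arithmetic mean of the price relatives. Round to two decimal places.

114.65

tea: 15.8 × (8.06/5.61) = 15.8 × 1.436720 = 22.7002
milk: 19.6 × (0.91/0.91) = 19.6 × 1.000000 = 19.6000
toothpaste: 17.4 × (5.20/4.86) = 17.4 × 1.069959 = 18.6173
diesel: 18.5 × (1.97/1.44) = 18.5 × 1.368056 = 25.3090
coffee: 14.3 × (20.50/17.72) = 14.3 × 1.156885 = 16.5435
bus fare: 14.4 × (1.46/1.77) = 14.4 × 0.824859 = 11.8780
Index = Σ wᵢ·(p₁ᵢ/p₀ᵢ) = 22.7002 + 19.6000 + 18.6173 + 25.3090 + 16.5435 + 11.8780 = 114.6479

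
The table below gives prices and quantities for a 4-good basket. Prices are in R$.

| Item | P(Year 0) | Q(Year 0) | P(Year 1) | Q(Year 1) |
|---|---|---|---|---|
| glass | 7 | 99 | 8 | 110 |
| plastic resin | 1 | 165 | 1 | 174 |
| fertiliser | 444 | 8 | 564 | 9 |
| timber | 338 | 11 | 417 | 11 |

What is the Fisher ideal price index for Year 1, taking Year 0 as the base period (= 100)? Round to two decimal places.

Laspeyres component (base-period weights):
ΣP(Year 1)Q(Year 0) = 8×99 + 1×165 + 564×8 + 417×11 = 792 + 165 + 4512 + 4587 = 10056
ΣP(Year 0)Q(Year 0) = 7×99 + 1×165 + 444×8 + 338×11 = 693 + 165 + 3552 + 3718 = 8128
L = 10056 / 8128 × 100 = 123.7205
Paasche component (current-period weights):
ΣP(Year 1)Q(Year 1) = 8×110 + 1×174 + 564×9 + 417×11 = 880 + 174 + 5076 + 4587 = 10717
ΣP(Year 0)Q(Year 1) = 7×110 + 1×174 + 444×9 + 338×11 = 770 + 174 + 3996 + 3718 = 8658
P = 10717 / 8658 × 100 = 123.7815
Fisher = √(L × P) = √(123.7205 × 123.7815) = 123.7510

123.75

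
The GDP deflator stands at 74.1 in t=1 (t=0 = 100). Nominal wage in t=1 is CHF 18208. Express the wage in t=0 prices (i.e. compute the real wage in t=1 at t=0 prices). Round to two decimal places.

24572.20

Real = Nominal ÷ (Index/100) = 18208 ÷ (74.1/100)
     = 18208 ÷ 0.741 = 24572.1997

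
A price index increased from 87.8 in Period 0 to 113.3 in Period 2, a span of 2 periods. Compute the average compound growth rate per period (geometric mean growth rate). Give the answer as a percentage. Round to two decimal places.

Growth factor = (113.3/87.8)^(1/2) = (1.290433)^(1/2) = 1.135972
Growth rate = 1.135972 − 1 = 0.135972 = 13.5972%

13.60%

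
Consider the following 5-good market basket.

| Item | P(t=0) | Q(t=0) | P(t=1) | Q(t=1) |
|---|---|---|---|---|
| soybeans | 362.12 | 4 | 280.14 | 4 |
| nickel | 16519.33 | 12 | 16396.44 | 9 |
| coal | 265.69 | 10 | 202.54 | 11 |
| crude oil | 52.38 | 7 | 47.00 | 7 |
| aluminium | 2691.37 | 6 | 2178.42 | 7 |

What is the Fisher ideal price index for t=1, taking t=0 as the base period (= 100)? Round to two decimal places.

97.06

Laspeyres component (base-period weights):
ΣP(t=1)Q(t=0) = 280.14×4 + 16396.44×12 + 202.54×10 + 47.00×7 + 2178.42×6 = 1120.56 + 196757.28 + 2025.4 + 329 + 13070.52 = 213302.76
ΣP(t=0)Q(t=0) = 362.12×4 + 16519.33×12 + 265.69×10 + 52.38×7 + 2691.37×6 = 1448.48 + 198231.96 + 2656.9 + 366.66 + 16148.22 = 218852.22
L = 213302.76 / 218852.22 × 100 = 97.4643
Paasche component (current-period weights):
ΣP(t=1)Q(t=1) = 280.14×4 + 16396.44×9 + 202.54×11 + 47.00×7 + 2178.42×7 = 1120.56 + 147567.96 + 2227.94 + 329 + 15248.94 = 166494.4
ΣP(t=0)Q(t=1) = 362.12×4 + 16519.33×9 + 265.69×11 + 52.38×7 + 2691.37×7 = 1448.48 + 148673.97 + 2922.59 + 366.66 + 18839.59 = 172251.29
P = 166494.4 / 172251.29 × 100 = 96.6579
Fisher = √(L × P) = √(97.4643 × 96.6579) = 97.0602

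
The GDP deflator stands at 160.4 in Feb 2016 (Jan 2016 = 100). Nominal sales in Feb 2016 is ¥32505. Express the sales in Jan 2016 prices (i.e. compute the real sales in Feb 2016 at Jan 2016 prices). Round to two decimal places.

20264.96

Real = Nominal ÷ (Index/100) = 32505 ÷ (160.4/100)
     = 32505 ÷ 1.604 = 20264.9626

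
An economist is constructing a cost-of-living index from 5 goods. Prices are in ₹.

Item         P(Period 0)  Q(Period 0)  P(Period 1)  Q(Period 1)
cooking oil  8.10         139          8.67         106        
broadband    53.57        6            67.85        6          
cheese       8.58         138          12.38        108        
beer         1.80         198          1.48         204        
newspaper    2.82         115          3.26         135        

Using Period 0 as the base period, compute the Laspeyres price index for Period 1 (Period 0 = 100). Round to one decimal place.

Laspeyres price index uses base-period quantities as weights.
ΣP(Period 1)·Q(Period 0) = 8.67×139 + 67.85×6 + 12.38×138 + 1.48×198 + 3.26×115 = 1205.13 + 407.1 + 1708.44 + 293.04 + 374.9 = 3988.61
ΣP(Period 0)·Q(Period 0) = 8.10×139 + 53.57×6 + 8.58×138 + 1.80×198 + 2.82×115 = 1125.9 + 321.42 + 1184.04 + 356.4 + 324.3 = 3312.06
Index = 3988.61 / 3312.06 × 100 = 120.4269

120.4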